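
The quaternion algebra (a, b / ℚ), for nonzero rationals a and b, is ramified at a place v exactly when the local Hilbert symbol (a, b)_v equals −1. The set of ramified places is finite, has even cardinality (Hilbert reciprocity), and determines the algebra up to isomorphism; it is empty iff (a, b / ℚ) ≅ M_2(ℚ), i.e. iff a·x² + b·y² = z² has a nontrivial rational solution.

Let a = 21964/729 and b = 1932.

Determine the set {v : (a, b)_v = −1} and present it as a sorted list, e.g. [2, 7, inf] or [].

[2, 7, 19, 23]

Mod squares: a ≡ 19, b ≡ 483. Check v ∈ {∞, 2, 3, 7, 17, 19, 23}.
v=7: a=7^0·(≡5), b=7^1·(≡3) mod 7; (5|7)=-1, (3|7)=-1; (−1)^{0·1·3}·(-1)^1·(-1)^0 = -1.
v=2: v_2(a)=2, v_2(b)=2; units ≡ 3, 3 (mod 8); ε·ε+αω+βω = 1·1+2·1+2·1 ≡ 1  ⇒  (a,b)_2 = -1.
v=19: a=19^1·(≡5), b=19^0·(≡13) mod 19; (5|19)=+1, (13|19)=-1; (−1)^{1·0·9}·(+1)^0·(-1)^1 = -1.
v=3: a=3^-6·(≡1), b=3^1·(≡2) mod 3; (1|3)=+1, (2|3)=-1; (−1)^{-6·1·1}·(+1)^1·(-1)^-6 = +1.
v=∞: 19 > 0 and 483 > 0  ⇒  (a,b)_∞ = +1.
v=17: a=17^2·(≡13), b=17^0·(≡11) mod 17; (13|17)=+1, (11|17)=-1; (−1)^{2·0·8}·(+1)^0·(-1)^2 = +1.
v=23: a=23^0·(≡10), b=23^1·(≡15) mod 23; (10|23)=-1, (15|23)=-1; (−1)^{0·1·11}·(-1)^1·(-1)^0 = -1.
|Ram(19, 483)| = 4, even; anisotropic at {2, 7, 19, 23}.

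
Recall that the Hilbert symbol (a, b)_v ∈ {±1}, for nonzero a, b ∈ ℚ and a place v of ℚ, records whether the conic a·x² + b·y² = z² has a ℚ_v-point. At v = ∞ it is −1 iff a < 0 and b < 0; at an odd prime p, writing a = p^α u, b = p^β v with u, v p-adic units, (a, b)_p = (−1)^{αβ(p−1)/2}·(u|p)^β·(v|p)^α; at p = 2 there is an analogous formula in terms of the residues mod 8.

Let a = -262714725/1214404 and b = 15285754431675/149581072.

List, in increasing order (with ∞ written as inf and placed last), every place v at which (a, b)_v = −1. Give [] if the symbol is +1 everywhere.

(a, b) ≡ (-141, 53529099) mod (ℚ^×)²; places V = {2, 3, 5, 7, 13, 19, 29, 47, 53, ∞}.
(a,b)_3: α=3, u≡1; β=7, v≡2 (mod 3); (1|3)=+1, (2|3)=-1; sign (−1)^1·+1^7·-1^3 = +1.
(a,b)_7: α=2, u≡3; β=4, v≡2 (mod 7); (3|7)=-1, (2|7)=+1; sign (−1)^0·-1^4·+1^2 = +1.
(a,b)_5: α=2, u≡4; β=2, v≡1 (mod 5); (4|5)=+1, (1|5)=+1; sign (−1)^0·+1^2·+1^2 = +1.
(a,b)_47: α=1, u≡15; β=-1, v≡11 (mod 47); (15|47)=-1, (11|47)=-1; sign (−1)^1·-1^-1·-1^1 = -1.
(a,b)_29: α=-2, u≡7; β=-1, v≡12 (mod 29); (7|29)=+1, (12|29)=-1; sign (−1)^0·+1^-1·-1^-2 = +1.
(a,b)_2: α=-2, β=-4; u≡3, v≡3 (mod 8); ε(u)ε(v)=1·1, αω(v)=-2·1, βω(u)=-4·1; sum ≡ 1  ⇒  -1.
(a,b)_∞: sgn(-141)=−, sgn(53529099)=+, so +1.
(a,b)_53: α=0, u≡12; β=1, v≡42 (mod 53); (12|53)=-1, (42|53)=+1; sign (−1)^0·-1^1·+1^0 = -1.
(a,b)_13: α=2, u≡6; β=3, v≡3 (mod 13); (6|13)=-1, (3|13)=+1; sign (−1)^0·-1^3·+1^2 = -1.
(a,b)_19: α=-2, u≡4; β=-3, v≡1 (mod 19); (4|19)=+1, (1|19)=+1; sign (−1)^0·+1^-3·+1^-2 = +1.
(-141, 53529099 / ℚ) ramifies at {2, 13, 47, 53}: a division algebra.

[2, 13, 47, 53]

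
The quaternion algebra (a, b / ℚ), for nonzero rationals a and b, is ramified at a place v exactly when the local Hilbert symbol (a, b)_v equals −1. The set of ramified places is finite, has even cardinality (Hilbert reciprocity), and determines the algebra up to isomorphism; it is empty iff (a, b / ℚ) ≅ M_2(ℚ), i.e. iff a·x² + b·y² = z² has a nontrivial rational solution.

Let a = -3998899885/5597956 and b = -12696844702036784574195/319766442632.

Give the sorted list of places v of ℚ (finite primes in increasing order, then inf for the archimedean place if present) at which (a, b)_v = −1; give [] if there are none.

(a, b) ≡ (-85, -5510) mod (ℚ^×)²; places V = {2, 3, 5, 7, 13, 17, 19, 29, ∞}.
(a,b)_7: α=-2, u≡5; β=-2, v≡6 (mod 7); (5|7)=-1, (6|7)=-1; sign (−1)^0·-1^-2·-1^-2 = +1.
(a,b)_19: α=6, u≡2; β=11, v≡10 (mod 19); (2|19)=-1, (10|19)=-1; sign (−1)^0·-1^11·-1^6 = -1.
(a,b)_29: α=0, u≡14; β=1, v≡4 (mod 29); (14|29)=-1, (4|29)=+1; sign (−1)^0·-1^1·+1^0 = -1.
(a,b)_3: α=0, u≡2; β=2, v≡1 (mod 3); (2|3)=-1, (1|3)=+1; sign (−1)^0·-1^2·+1^0 = +1.
(a,b)_17: α=1, u≡6; β=4, v≡15 (mod 17); (6|17)=-1, (15|17)=+1; sign (−1)^0·-1^4·+1^1 = +1.
(a,b)_13: α=-4, u≡7; β=-8, v≡6 (mod 13); (7|13)=-1, (6|13)=-1; sign (−1)^0·-1^-8·-1^-4 = +1.
(a,b)_∞: sgn(-85)=−, sgn(-5510)=−, so -1.
(a,b)_5: α=1, u≡3; β=1, v≡3 (mod 5); (3|5)=-1, (3|5)=-1; sign (−1)^0·-1^1·-1^1 = +1.
(a,b)_2: α=-2, β=-3; u≡3, v≡5 (mod 8); ε(u)ε(v)=1·0, αω(v)=-2·1, βω(u)=-3·1; sum ≡ 1  ⇒  -1.
(-85, -5510 / ℚ) ramifies at {2, 19, 29, ∞}: a division algebra.

[2, 19, 29, inf]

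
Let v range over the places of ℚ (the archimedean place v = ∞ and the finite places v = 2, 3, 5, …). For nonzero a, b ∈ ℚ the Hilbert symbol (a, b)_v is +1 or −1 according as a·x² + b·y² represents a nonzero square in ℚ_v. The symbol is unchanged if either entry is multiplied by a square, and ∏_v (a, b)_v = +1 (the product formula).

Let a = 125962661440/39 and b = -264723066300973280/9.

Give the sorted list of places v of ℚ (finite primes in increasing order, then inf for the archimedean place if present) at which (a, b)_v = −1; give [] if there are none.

Mod squares: a ≡ 15015, b ≡ -3230. Check v ∈ {∞, 2, 3, 5, 7, 11, 13, 17, 19}.
v=13: a=13^-1·(≡6), b=13^2·(≡11) mod 13; (6|13)=-1, (11|13)=-1; (−1)^{-1·2·6}·(-1)^2·(-1)^-1 = -1.
v=17: a=17^2·(≡16), b=17^3·(≡12) mod 17; (16|17)=+1, (12|17)=-1; (−1)^{2·3·8}·(+1)^3·(-1)^2 = +1.
v=∞: 15015 > 0 and -3230 < 0  ⇒  (a,b)_∞ = +1.
v=2: v_2(a)=6, v_2(b)=5; units ≡ 7, 1 (mod 8); ε·ε+αω+βω = 1·0+6·0+5·0 ≡ 0  ⇒  (a,b)_2 = +1.
v=11: a=11^1·(≡9), b=11^2·(≡5) mod 11; (9|11)=+1, (5|11)=+1; (−1)^{1·2·5}·(+1)^2·(+1)^1 = +1.
v=19: a=19^2·(≡1), b=19^3·(≡4) mod 19; (1|19)=+1, (4|19)=+1; (−1)^{2·3·9}·(+1)^3·(+1)^2 = +1.
v=3: a=3^-1·(≡1), b=3^-2·(≡1) mod 3; (1|3)=+1, (1|3)=+1; (−1)^{-1·-2·1}·(+1)^-2·(+1)^-1 = +1.
v=5: a=5^1·(≡2), b=5^1·(≡1) mod 5; (2|5)=-1, (1|5)=+1; (−1)^{1·1·2}·(-1)^1·(+1)^1 = -1.
v=7: a=7^3·(≡5), b=7^4·(≡1) mod 7; (5|7)=-1, (1|7)=+1; (−1)^{3·4·3}·(-1)^4·(+1)^3 = +1.
|Ram(15015, -3230)| = 2, even; anisotropic at {5, 13}.

[5, 13]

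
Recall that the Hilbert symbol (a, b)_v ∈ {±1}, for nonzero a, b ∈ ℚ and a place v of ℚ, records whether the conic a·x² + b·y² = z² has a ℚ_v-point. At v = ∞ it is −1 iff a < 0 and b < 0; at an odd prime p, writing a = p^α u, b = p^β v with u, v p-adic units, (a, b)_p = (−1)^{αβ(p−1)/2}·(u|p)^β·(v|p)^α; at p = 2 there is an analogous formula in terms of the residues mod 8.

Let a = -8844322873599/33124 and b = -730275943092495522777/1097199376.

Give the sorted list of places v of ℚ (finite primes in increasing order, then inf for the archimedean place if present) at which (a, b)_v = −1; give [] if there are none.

(a, b) ≡ (-93439, -107113) mod (ℚ^×)²; places V = {2, 3, 7, 13, 23, 41, 43, 47, 53, ∞}.
(a,b)_41: α=1, u≡3; β=2, v≡23 (mod 41); (3|41)=-1, (23|41)=+1; sign (−1)^0·-1^2·+1^1 = +1.
(a,b)_3: α=4, u≡2; β=8, v≡2 (mod 3); (2|3)=-1, (2|3)=-1; sign (−1)^0·-1^8·-1^4 = +1.
(a,b)_∞: sgn(-93439)=−, sgn(-107113)=−, so -1.
(a,b)_23: α=2, u≡7; β=4, v≡10 (mod 23); (7|23)=-1, (10|23)=-1; sign (−1)^0·-1^4·-1^2 = +1.
(a,b)_53: α=1, u≡39; β=1, v≡25 (mod 53); (39|53)=-1, (25|53)=+1; sign (−1)^0·-1^1·+1^1 = -1.
(a,b)_13: α=-2, u≡8; β=-4, v≡11 (mod 13); (8|13)=-1, (11|13)=-1; sign (−1)^0·-1^-4·-1^-2 = +1.
(a,b)_7: α=-2, u≡1; β=-4, v≡1 (mod 7); (1|7)=+1, (1|7)=+1; sign (−1)^0·+1^-4·+1^-2 = +1.
(a,b)_2: α=-2, β=-4; u≡1, v≡7 (mod 8); ε(u)ε(v)=0·1, αω(v)=-2·0, βω(u)=-4·0; sum ≡ 0  ⇒  +1.
(a,b)_43: α=1, u≡7; β=1, v≡2 (mod 43); (7|43)=-1, (2|43)=-1; sign (−1)^1·-1^1·-1^1 = -1.
(a,b)_47: α=2, u≡13; β=3, v≡9 (mod 47); (13|47)=-1, (9|47)=+1; sign (−1)^0·-1^3·+1^2 = -1.
(-93439, -107113 / ℚ) ramifies at {43, 47, 53, ∞}: a division algebra.

[43, 47, 53, inf]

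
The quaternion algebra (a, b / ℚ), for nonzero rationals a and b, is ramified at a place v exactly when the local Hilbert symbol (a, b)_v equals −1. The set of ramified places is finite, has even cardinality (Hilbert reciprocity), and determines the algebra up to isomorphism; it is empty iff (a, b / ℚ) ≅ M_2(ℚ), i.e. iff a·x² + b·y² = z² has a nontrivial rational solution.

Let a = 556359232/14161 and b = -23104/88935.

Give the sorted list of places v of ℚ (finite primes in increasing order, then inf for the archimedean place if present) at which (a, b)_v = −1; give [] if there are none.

[5, 11, 13, 37]

Mod squares: a ≡ 8693113, b ≡ -15. Check v ∈ {∞, 2, 3, 5, 7, 11, 13, 17, 19, 31, 37, 53}.
v=5: a=5^0·(≡2), b=5^-1·(≡3) mod 5; (2|5)=-1, (3|5)=-1; (−1)^{0·-1·2}·(-1)^-1·(-1)^0 = -1.
v=17: a=17^-2·(≡3), b=17^0·(≡2) mod 17; (3|17)=-1, (2|17)=+1; (−1)^{-2·0·8}·(-1)^0·(+1)^-2 = +1.
v=53: a=53^1·(≡27), b=53^0·(≡4) mod 53; (27|53)=-1, (4|53)=+1; (−1)^{1·0·26}·(-1)^0·(+1)^1 = +1.
v=3: a=3^0·(≡1), b=3^-1·(≡1) mod 3; (1|3)=+1, (1|3)=+1; (−1)^{0·-1·1}·(+1)^-1·(+1)^0 = +1.
v=31: a=31^1·(≡1), b=31^0·(≡10) mod 31; (1|31)=+1, (10|31)=+1; (−1)^{1·0·15}·(+1)^0·(+1)^1 = +1.
v=7: a=7^-2·(≡1), b=7^-2·(≡5) mod 7; (1|7)=+1, (5|7)=-1; (−1)^{-2·-2·3}·(+1)^-2·(-1)^-2 = +1.
v=2: v_2(a)=6, v_2(b)=6; units ≡ 1, 1 (mod 8); ε·ε+αω+βω = 0·0+6·0+6·0 ≡ 0  ⇒  (a,b)_2 = +1.
v=11: a=11^1·(≡6), b=11^-2·(≡2) mod 11; (6|11)=-1, (2|11)=-1; (−1)^{1·-2·5}·(-1)^-2·(-1)^1 = -1.
v=13: a=13^1·(≡8), b=13^0·(≡5) mod 13; (8|13)=-1, (5|13)=-1; (−1)^{1·0·6}·(-1)^0·(-1)^1 = -1.
v=19: a=19^0·(≡9), b=19^2·(≡16) mod 19; (9|19)=+1, (16|19)=+1; (−1)^{0·2·9}·(+1)^2·(+1)^0 = +1.
v=∞: 8693113 > 0 and -15 < 0  ⇒  (a,b)_∞ = +1.
v=37: a=37^1·(≡36), b=37^0·(≡24) mod 37; (36|37)=+1, (24|37)=-1; (−1)^{1·0·18}·(+1)^0·(-1)^1 = -1.
Ram(8693113, -15) = {5, 11, 13, 37}; no ℚ_5-point on the conic.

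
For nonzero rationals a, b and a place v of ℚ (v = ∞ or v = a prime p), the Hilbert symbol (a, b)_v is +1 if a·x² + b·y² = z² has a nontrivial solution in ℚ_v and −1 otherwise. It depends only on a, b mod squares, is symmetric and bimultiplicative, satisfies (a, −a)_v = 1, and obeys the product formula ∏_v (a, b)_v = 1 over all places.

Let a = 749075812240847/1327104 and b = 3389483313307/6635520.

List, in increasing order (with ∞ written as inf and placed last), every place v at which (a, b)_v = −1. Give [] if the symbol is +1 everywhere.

Mod squares: a ≡ 23, b ≡ 25415. Check v ∈ {∞, 2, 3, 5, 7, 13, 17, 23, 31}.
v=17: a=17^4·(≡12), b=17^3·(≡13) mod 17; (12|17)=-1, (13|17)=+1; (−1)^{4·3·8}·(-1)^3·(+1)^4 = -1.
v=7: a=7^4·(≡1), b=7^4·(≡6) mod 7; (1|7)=+1, (6|7)=-1; (−1)^{4·4·3}·(+1)^4·(-1)^4 = +1.
v=2: v_2(a)=-14, v_2(b)=-14; units ≡ 7, 7 (mod 8); ε·ε+αω+βω = 1·1+-14·0+-14·0 ≡ 1  ⇒  (a,b)_2 = -1.
v=23: a=23^1·(≡16), b=23^1·(≡16) mod 23; (16|23)=+1, (16|23)=+1; (−1)^{1·1·11}·(+1)^1·(+1)^1 = -1.
v=13: a=13^2·(≡4), b=13^1·(≡8) mod 13; (4|13)=+1, (8|13)=-1; (−1)^{2·1·6}·(+1)^1·(-1)^2 = +1.
v=∞: 23 > 0 and 25415 > 0  ⇒  (a,b)_∞ = +1.
v=31: a=31^2·(≡21), b=31^2·(≡15) mod 31; (21|31)=-1, (15|31)=-1; (−1)^{2·2·15}·(-1)^2·(-1)^2 = +1.
v=3: a=3^-4·(≡2), b=3^-4·(≡2) mod 3; (2|3)=-1, (2|3)=-1; (−1)^{-4·-4·1}·(-1)^-4·(-1)^-4 = +1.
v=5: a=5^0·(≡3), b=5^-1·(≡3) mod 5; (3|5)=-1, (3|5)=-1; (−1)^{0·-1·2}·(-1)^-1·(-1)^0 = -1.
|Ram(23, 25415)| = 4, even; anisotropic at {2, 5, 17, 23}.

[2, 5, 17, 23]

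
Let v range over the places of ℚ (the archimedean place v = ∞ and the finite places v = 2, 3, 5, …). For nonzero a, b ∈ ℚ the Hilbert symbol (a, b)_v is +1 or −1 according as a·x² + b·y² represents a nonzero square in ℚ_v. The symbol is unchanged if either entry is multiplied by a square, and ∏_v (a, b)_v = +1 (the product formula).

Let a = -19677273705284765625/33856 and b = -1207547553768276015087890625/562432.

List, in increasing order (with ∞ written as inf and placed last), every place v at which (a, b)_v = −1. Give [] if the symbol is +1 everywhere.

[2, 11, 19, inf]

(a, b) ≡ (-209, -1885) mod (ℚ^×)²; places V = {2, 3, 5, 11, 13, 19, 23, 29, ∞}.
(a,b)_3: α=8, u≡1; β=12, v≡2 (mod 3); (1|3)=+1, (2|3)=-1; sign (−1)^0·+1^12·-1^8 = +1.
(a,b)_13: α=0, u≡9; β=-3, v≡2 (mod 13); (9|13)=+1, (2|13)=-1; sign (−1)^0·+1^-3·-1^0 = +1.
(a,b)_5: α=8, u≡1; β=11, v≡3 (mod 5); (1|5)=+1, (3|5)=-1; sign (−1)^0·+1^11·-1^8 = +1.
(a,b)_23: α=-2, u≡5; β=0, v≡12 (mod 23); (5|23)=-1, (12|23)=+1; sign (−1)^0·-1^0·+1^-2 = +1.
(a,b)_∞: sgn(-209)=−, sgn(-1885)=−, so -1.
(a,b)_2: α=-6, β=-8; u≡7, v≡3 (mod 8); ε(u)ε(v)=1·1, αω(v)=-6·1, βω(u)=-8·0; sum ≡ 1  ⇒  -1.
(a,b)_19: α=3, u≡3; β=4, v≡8 (mod 19); (3|19)=-1, (8|19)=-1; sign (−1)^0·-1^4·-1^3 = -1.
(a,b)_29: α=2, u≡6; β=3, v≡22 (mod 29); (6|29)=+1, (22|29)=+1; sign (−1)^0·+1^3·+1^2 = +1.
(a,b)_11: α=3, u≡3; β=4, v≡7 (mod 11); (3|11)=+1, (7|11)=-1; sign (−1)^0·+1^4·-1^3 = -1.
|Ram(-209, -1885)| = 4, even; anisotropic at {2, 11, 19, ∞}.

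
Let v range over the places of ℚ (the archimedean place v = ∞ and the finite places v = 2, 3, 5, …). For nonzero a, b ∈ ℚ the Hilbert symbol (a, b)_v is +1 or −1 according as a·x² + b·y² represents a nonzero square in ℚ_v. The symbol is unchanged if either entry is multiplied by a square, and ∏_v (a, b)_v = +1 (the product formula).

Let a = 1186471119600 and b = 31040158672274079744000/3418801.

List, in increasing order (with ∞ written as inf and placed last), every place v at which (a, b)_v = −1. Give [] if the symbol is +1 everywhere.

[13, 17]

(a, b) ≡ (39, 9690) mod (ℚ^×)²; places V = {2, 3, 5, 13, 17, 19, 37, 43, ∞}.
(a,b)_5: α=2, u≡4; β=3, v≡2 (mod 5); (4|5)=+1, (2|5)=-1; sign (−1)^0·+1^3·-1^2 = +1.
(a,b)_∞: sgn(39)=+, sgn(9690)=+, so +1.
(a,b)_19: α=2, u≡9; β=3, v≡5 (mod 19); (9|19)=+1, (5|19)=+1; sign (−1)^0·+1^3·+1^2 = +1.
(a,b)_43: α=0, u≡26; β=-4, v≡13 (mod 43); (26|43)=-1, (13|43)=+1; sign (−1)^0·-1^-4·+1^0 = +1.
(a,b)_37: α=0, u≡8; β=2, v≡16 (mod 37); (8|37)=-1, (16|37)=+1; sign (−1)^0·-1^2·+1^0 = +1.
(a,b)_17: α=2, u≡14; β=3, v≡2 (mod 17); (14|17)=-1, (2|17)=+1; sign (−1)^0·-1^3·+1^2 = -1.
(a,b)_2: α=4, β=17; u≡7, v≡5 (mod 8); ε(u)ε(v)=1·0, αω(v)=4·1, βω(u)=17·0; sum ≡ 0  ⇒  +1.
(a,b)_3: α=7, u≡1; β=5, v≡2 (mod 3); (1|3)=+1, (2|3)=-1; sign (−1)^1·+1^5·-1^7 = +1.
(a,b)_13: α=1, u≡3; β=2, v≡11 (mod 13); (3|13)=+1, (11|13)=-1; sign (−1)^0·+1^2·-1^1 = -1.
(39, 9690 / ℚ) ramifies at {13, 17}: a division algebra.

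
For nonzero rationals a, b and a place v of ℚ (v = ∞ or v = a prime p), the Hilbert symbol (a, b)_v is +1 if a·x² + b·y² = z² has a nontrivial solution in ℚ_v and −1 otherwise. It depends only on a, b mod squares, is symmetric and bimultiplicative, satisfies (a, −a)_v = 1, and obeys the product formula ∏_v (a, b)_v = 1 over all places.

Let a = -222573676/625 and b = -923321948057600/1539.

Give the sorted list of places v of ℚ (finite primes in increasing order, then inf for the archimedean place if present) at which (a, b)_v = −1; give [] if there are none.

[13, 19, 43, inf]

(a, b) ≡ (-329251, -3496316369) mod (ℚ^×)²; places V = {2, 3, 5, 7, 13, 19, 31, 37, 41, 43, ∞}.
(a,b)_∞: sgn(-329251)=−, sgn(-3496316369)=−, so -1.
(a,b)_3: α=0, u≡2; β=-4, v≡1 (mod 3); (2|3)=-1, (1|3)=+1; sign (−1)^0·-1^-4·+1^0 = +1.
(a,b)_41: α=0, u≡40; β=1, v≡35 (mod 41); (40|41)=+1, (35|41)=-1; sign (−1)^0·+1^1·-1^0 = +1.
(a,b)_5: α=-4, u≡4; β=2, v≡4 (mod 5); (4|5)=+1, (4|5)=+1; sign (−1)^0·+1^2·+1^-4 = +1.
(a,b)_7: α=0, u≡2; β=3, v≡3 (mod 7); (2|7)=+1, (3|7)=-1; sign (−1)^0·+1^3·-1^0 = +1.
(a,b)_13: α=3, u≡1; β=1, v≡11 (mod 13); (1|13)=+1, (11|13)=-1; sign (−1)^0·+1^1·-1^3 = -1.
(a,b)_19: α=1, u≡15; β=-1, v≡13 (mod 19); (15|19)=-1, (13|19)=-1; sign (−1)^1·-1^-1·-1^1 = -1.
(a,b)_37: α=0, u≡7; β=1, v≡25 (mod 37); (7|37)=+1, (25|37)=+1; sign (−1)^0·+1^1·+1^0 = +1.
(a,b)_2: α=2, β=12; u≡5, v≡7 (mod 8); ε(u)ε(v)=0·1, αω(v)=2·0, βω(u)=12·1; sum ≡ 0  ⇒  +1.
(a,b)_31: α=1, u≡29; β=1, v≡20 (mod 31); (29|31)=-1, (20|31)=+1; sign (−1)^1·-1^1·+1^1 = +1.
(a,b)_43: α=1, u≡24; β=1, v≡10 (mod 43); (24|43)=+1, (10|43)=+1; sign (−1)^1·+1^1·+1^1 = -1.
Ram(-329251, -3496316369) = {13, 19, 43, ∞}; no ℚ_13-point on the conic.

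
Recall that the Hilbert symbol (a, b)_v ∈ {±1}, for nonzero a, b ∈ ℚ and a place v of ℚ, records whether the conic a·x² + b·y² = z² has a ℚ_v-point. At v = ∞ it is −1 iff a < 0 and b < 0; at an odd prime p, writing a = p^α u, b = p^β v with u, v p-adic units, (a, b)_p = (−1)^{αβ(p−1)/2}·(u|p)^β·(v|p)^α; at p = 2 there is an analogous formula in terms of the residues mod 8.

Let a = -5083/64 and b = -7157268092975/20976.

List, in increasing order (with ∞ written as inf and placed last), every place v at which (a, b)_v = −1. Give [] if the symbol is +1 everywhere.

[3, 7, 23, inf]

Mod squares: a ≡ -5083, b ≡ -156009. Check v ∈ {∞, 2, 3, 5, 7, 11, 13, 17, 19, 23}.
v=17: a=17^1·(≡11), b=17^1·(≡6) mod 17; (11|17)=-1, (6|17)=-1; (−1)^{1·1·8}·(-1)^1·(-1)^1 = +1.
v=11: a=11^0·(≡6), b=11^2·(≡3) mod 11; (6|11)=-1, (3|11)=+1; (−1)^{0·2·5}·(-1)^2·(+1)^0 = +1.
v=∞: -5083 < 0 and -156009 < 0  ⇒  (a,b)_∞ = -1.
v=2: v_2(a)=-6, v_2(b)=-4; units ≡ 5, 7 (mod 8); ε·ε+αω+βω = 0·1+-6·0+-4·1 ≡ 0  ⇒  (a,b)_2 = +1.
v=23: a=23^1·(≡12), b=23^-1·(≡8) mod 23; (12|23)=+1, (8|23)=+1; (−1)^{1·-1·11}·(+1)^-1·(+1)^1 = -1.
v=13: a=13^1·(≡1), b=13^2·(≡10) mod 13; (1|13)=+1, (10|13)=+1; (−1)^{1·2·6}·(+1)^2·(+1)^1 = +1.
v=7: a=7^0·(≡6), b=7^7·(≡1) mod 7; (6|7)=-1, (1|7)=+1; (−1)^{0·7·3}·(-1)^7·(+1)^0 = -1.
v=3: a=3^0·(≡2), b=3^-1·(≡2) mod 3; (2|3)=-1, (2|3)=-1; (−1)^{0·-1·1}·(-1)^-1·(-1)^0 = -1.
v=19: a=19^0·(≡4), b=19^-1·(≡1) mod 19; (4|19)=+1, (1|19)=+1; (−1)^{0·-1·9}·(+1)^-1·(+1)^0 = +1.
v=5: a=5^0·(≡3), b=5^2·(≡1) mod 5; (3|5)=-1, (1|5)=+1; (−1)^{0·2·2}·(-1)^2·(+1)^0 = +1.
(-5083, -156009 / ℚ) ramifies at {3, 7, 23, ∞}: a division algebra.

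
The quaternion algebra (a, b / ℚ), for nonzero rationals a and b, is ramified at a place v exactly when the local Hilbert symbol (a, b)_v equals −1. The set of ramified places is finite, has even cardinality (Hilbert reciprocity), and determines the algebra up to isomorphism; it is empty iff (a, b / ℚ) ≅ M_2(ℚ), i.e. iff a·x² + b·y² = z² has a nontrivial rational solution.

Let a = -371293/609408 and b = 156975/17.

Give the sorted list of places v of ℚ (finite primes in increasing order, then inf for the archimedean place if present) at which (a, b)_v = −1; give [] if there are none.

(a, b) ≡ (-26, 106743) mod (ℚ^×)²; places V = {2, 3, 5, 7, 13, 17, 23, ∞}.
(a,b)_13: α=5, u≡11; β=1, v≡6 (mod 13); (11|13)=-1, (6|13)=-1; sign (−1)^0·-1^1·-1^5 = +1.
(a,b)_∞: sgn(-26)=−, sgn(106743)=+, so +1.
(a,b)_2: α=-7, β=0; u≡3, v≡7 (mod 8); ε(u)ε(v)=1·1, αω(v)=-7·0, βω(u)=0·1; sum ≡ 1  ⇒  -1.
(a,b)_17: α=0, u≡8; β=-1, v≡14 (mod 17); (8|17)=+1, (14|17)=-1; sign (−1)^0·+1^-1·-1^0 = +1.
(a,b)_5: α=0, u≡4; β=2, v≡2 (mod 5); (4|5)=+1, (2|5)=-1; sign (−1)^0·+1^2·-1^0 = +1.
(a,b)_3: α=-2, u≡1; β=1, v≡1 (mod 3); (1|3)=+1, (1|3)=+1; sign (−1)^0·+1^1·+1^-2 = +1.
(a,b)_23: α=-2, u≡21; β=1, v≡1 (mod 23); (21|23)=-1, (1|23)=+1; sign (−1)^0·-1^1·+1^-2 = -1.
(a,b)_7: α=0, u≡4; β=1, v≡6 (mod 7); (4|7)=+1, (6|7)=-1; sign (−1)^0·+1^1·-1^0 = +1.
(-26, 106743 / ℚ) ramifies at {2, 23}: a division algebra.

[2, 23]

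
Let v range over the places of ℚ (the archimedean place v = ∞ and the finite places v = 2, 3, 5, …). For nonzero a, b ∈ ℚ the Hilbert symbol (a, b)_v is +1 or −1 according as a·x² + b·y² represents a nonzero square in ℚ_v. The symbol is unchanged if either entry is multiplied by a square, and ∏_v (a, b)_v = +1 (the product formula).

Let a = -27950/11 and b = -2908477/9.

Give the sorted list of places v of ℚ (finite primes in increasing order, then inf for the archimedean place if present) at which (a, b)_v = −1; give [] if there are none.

(a, b) ≡ (-12298, -13) mod (ℚ^×)²; places V = {2, 3, 5, 11, 13, 43, ∞}.
(a,b)_2: α=1, β=0; u≡3, v≡3 (mod 8); ε(u)ε(v)=1·1, αω(v)=1·1, βω(u)=0·1; sum ≡ 0  ⇒  +1.
(a,b)_11: α=-1, u≡1; β=2, v≡1 (mod 11); (1|11)=+1, (1|11)=+1; sign (−1)^0·+1^2·+1^-1 = +1.
(a,b)_3: α=0, u≡2; β=-2, v≡2 (mod 3); (2|3)=-1, (2|3)=-1; sign (−1)^0·-1^-2·-1^0 = +1.
(a,b)_43: α=1, u≡23; β=2, v≡2 (mod 43); (23|43)=+1, (2|43)=-1; sign (−1)^0·+1^2·-1^1 = -1.
(a,b)_13: α=1, u≡9; β=1, v≡3 (mod 13); (9|13)=+1, (3|13)=+1; sign (−1)^0·+1^1·+1^1 = +1.
(a,b)_∞: sgn(-12298)=−, sgn(-13)=−, so -1.
(a,b)_5: α=2, u≡2; β=0, v≡2 (mod 5); (2|5)=-1, (2|5)=-1; sign (−1)^0·-1^0·-1^2 = +1.
Ram(-12298, -13) = {43, ∞}; no ℚ_43-point on the conic.

[43, inf]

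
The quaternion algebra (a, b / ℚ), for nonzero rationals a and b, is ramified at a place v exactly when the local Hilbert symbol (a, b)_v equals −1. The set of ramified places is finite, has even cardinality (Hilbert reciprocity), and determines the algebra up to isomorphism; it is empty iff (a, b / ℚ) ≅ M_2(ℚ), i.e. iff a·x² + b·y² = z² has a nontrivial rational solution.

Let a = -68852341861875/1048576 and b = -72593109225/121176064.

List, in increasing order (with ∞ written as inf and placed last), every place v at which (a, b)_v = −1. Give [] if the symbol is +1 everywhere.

[13, inf]

(a, b) ≡ (-5291, -481) mod (ℚ^×)²; places V = {2, 3, 5, 7, 11, 13, 37, 43, ∞}.
(a,b)_3: α=6, u≡1; β=6, v≡2 (mod 3); (1|3)=+1, (2|3)=-1; sign (−1)^0·+1^6·-1^6 = +1.
(a,b)_43: α=0, u≡21; β=-2, v≡6 (mod 43); (21|43)=+1, (6|43)=+1; sign (−1)^0·+1^-2·+1^0 = +1.
(a,b)_7: α=0, u≡4; β=2, v≡4 (mod 7); (4|7)=+1, (4|7)=+1; sign (−1)^0·+1^2·+1^0 = +1.
(a,b)_11: α=1, u≡9; β=0, v≡5 (mod 11); (9|11)=+1, (5|11)=+1; sign (−1)^0·+1^0·+1^1 = +1.
(a,b)_13: α=5, u≡1; β=3, v≡5 (mod 13); (1|13)=+1, (5|13)=-1; sign (−1)^0·+1^3·-1^5 = -1.
(a,b)_2: α=-20, β=-16; u≡5, v≡7 (mod 8); ε(u)ε(v)=0·1, αω(v)=-20·0, βω(u)=-16·1; sum ≡ 0  ⇒  +1.
(a,b)_37: α=1, u≡17; β=1, v≡22 (mod 37); (17|37)=-1, (22|37)=-1; sign (−1)^0·-1^1·-1^1 = +1.
(a,b)_5: α=4, u≡1; β=2, v≡4 (mod 5); (1|5)=+1, (4|5)=+1; sign (−1)^0·+1^2·+1^4 = +1.
(a,b)_∞: sgn(-5291)=−, sgn(-481)=−, so -1.
(-5291, -481 / ℚ) ramifies at {13, ∞}: a division algebra.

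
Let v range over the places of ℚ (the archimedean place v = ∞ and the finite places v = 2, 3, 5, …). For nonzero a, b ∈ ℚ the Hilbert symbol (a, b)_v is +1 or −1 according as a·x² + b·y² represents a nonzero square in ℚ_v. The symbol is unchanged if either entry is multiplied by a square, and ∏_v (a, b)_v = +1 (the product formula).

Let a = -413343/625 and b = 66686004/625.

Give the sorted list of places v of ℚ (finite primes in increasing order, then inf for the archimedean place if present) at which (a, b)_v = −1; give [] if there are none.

[3, 7]

Mod squares: a ≡ -7, b ≡ 21. Check v ∈ {∞, 2, 3, 5, 7, 11}.
v=7: a=7^1·(≡5), b=7^1·(≡3) mod 7; (5|7)=-1, (3|7)=-1; (−1)^{1·1·3}·(-1)^1·(-1)^1 = -1.
v=∞: -7 < 0 and 21 > 0  ⇒  (a,b)_∞ = +1.
v=11: a=11^0·(≡9), b=11^2·(≡10) mod 11; (9|11)=+1, (10|11)=-1; (−1)^{0·2·5}·(+1)^2·(-1)^0 = +1.
v=5: a=5^-4·(≡2), b=5^-4·(≡4) mod 5; (2|5)=-1, (4|5)=+1; (−1)^{-4·-4·2}·(-1)^-4·(+1)^-4 = +1.
v=2: v_2(a)=0, v_2(b)=2; units ≡ 1, 5 (mod 8); ε·ε+αω+βω = 0·0+0·1+2·0 ≡ 0  ⇒  (a,b)_2 = +1.
v=3: a=3^10·(≡2), b=3^9·(≡1) mod 3; (2|3)=-1, (1|3)=+1; (−1)^{10·9·1}·(-1)^9·(+1)^10 = -1.
Ram(-7, 21) = {3, 7}; no ℚ_3-point on the conic.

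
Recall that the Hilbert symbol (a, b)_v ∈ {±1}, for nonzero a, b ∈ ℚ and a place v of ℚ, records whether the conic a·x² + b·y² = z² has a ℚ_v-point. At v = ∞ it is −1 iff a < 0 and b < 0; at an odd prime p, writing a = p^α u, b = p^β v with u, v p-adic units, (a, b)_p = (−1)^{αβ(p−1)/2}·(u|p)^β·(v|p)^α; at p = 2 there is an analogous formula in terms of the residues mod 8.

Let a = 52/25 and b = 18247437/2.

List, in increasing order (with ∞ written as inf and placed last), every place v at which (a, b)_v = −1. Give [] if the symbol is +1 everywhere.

Mod squares: a ≡ 13, b ≡ 2666. Check v ∈ {∞, 2, 3, 5, 13, 31, 43}.
v=3: a=3^0·(≡1), b=3^4·(≡2) mod 3; (1|3)=+1, (2|3)=-1; (−1)^{0·4·1}·(+1)^4·(-1)^0 = +1.
v=43: a=43^0·(≡21), b=43^1·(≡39) mod 43; (21|43)=+1, (39|43)=-1; (−1)^{0·1·21}·(+1)^1·(-1)^0 = +1.
v=5: a=5^-2·(≡2), b=5^0·(≡1) mod 5; (2|5)=-1, (1|5)=+1; (−1)^{-2·0·2}·(-1)^0·(+1)^-2 = +1.
v=31: a=31^0·(≡12), b=31^1·(≡15) mod 31; (12|31)=-1, (15|31)=-1; (−1)^{0·1·15}·(-1)^1·(-1)^0 = -1.
v=2: v_2(a)=2, v_2(b)=-1; units ≡ 5, 5 (mod 8); ε·ε+αω+βω = 0·0+2·1+-1·1 ≡ 1  ⇒  (a,b)_2 = -1.
v=∞: 13 > 0 and 2666 > 0  ⇒  (a,b)_∞ = +1.
v=13: a=13^1·(≡9), b=13^2·(≡4) mod 13; (9|13)=+1, (4|13)=+1; (−1)^{1·2·6}·(+1)^2·(+1)^1 = +1.
Ram(13, 2666) = {2, 31}; no ℚ_2-point on the conic.

[2, 31]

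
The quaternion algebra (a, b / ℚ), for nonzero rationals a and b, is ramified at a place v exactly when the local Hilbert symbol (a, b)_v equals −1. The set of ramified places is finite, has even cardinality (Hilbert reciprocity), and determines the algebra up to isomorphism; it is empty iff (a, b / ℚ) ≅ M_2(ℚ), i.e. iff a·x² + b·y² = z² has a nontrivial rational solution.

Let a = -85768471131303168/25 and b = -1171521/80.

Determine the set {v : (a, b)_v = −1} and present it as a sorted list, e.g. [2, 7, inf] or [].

Mod squares: a ≡ -13, b ≡ -650845. Check v ∈ {∞, 2, 3, 5, 13, 17, 19, 31}.
v=31: a=31^2·(≡16), b=31^1·(≡24) mod 31; (16|31)=+1, (24|31)=-1; (−1)^{2·1·15}·(+1)^1·(-1)^2 = +1.
v=5: a=5^-2·(≡2), b=5^-1·(≡4) mod 5; (2|5)=-1, (4|5)=+1; (−1)^{-2·-1·2}·(-1)^-1·(+1)^-2 = -1.
v=13: a=13^5·(≡1), b=13^1·(≡6) mod 13; (1|13)=+1, (6|13)=-1; (−1)^{5·1·6}·(+1)^1·(-1)^5 = -1.
v=19: a=19^2·(≡6), b=19^1·(≡18) mod 19; (6|19)=+1, (18|19)=-1; (−1)^{2·1·9}·(+1)^1·(-1)^2 = +1.
v=3: a=3^2·(≡2), b=3^2·(≡2) mod 3; (2|3)=-1, (2|3)=-1; (−1)^{2·2·1}·(-1)^2·(-1)^2 = +1.
v=2: v_2(a)=8, v_2(b)=-4; units ≡ 3, 3 (mod 8); ε·ε+αω+βω = 1·1+8·1+-4·1 ≡ 1  ⇒  (a,b)_2 = -1.
v=∞: -13 < 0 and -650845 < 0  ⇒  (a,b)_∞ = -1.
v=17: a=17^2·(≡9), b=17^1·(≡16) mod 17; (9|17)=+1, (16|17)=+1; (−1)^{2·1·8}·(+1)^1·(+1)^2 = +1.
(-13, -650845 / ℚ) ramifies at {2, 5, 13, ∞}: a division algebra.

[2, 5, 13, inf]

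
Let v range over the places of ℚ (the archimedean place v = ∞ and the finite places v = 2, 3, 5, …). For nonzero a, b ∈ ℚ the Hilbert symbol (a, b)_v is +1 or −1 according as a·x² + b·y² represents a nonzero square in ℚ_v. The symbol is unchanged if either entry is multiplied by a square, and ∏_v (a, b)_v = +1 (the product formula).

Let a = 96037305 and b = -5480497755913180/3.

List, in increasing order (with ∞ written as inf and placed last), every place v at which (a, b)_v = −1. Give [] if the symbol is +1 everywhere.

[3, 5, 13, 19]

Mod squares: a ≡ 3705, b ≡ -45885. Check v ∈ {∞, 2, 3, 5, 7, 11, 13, 19, 23}.
v=∞: 3705 > 0 and -45885 < 0  ⇒  (a,b)_∞ = +1.
v=5: a=5^1·(≡1), b=5^1·(≡3) mod 5; (1|5)=+1, (3|5)=-1; (−1)^{1·1·2}·(+1)^1·(-1)^1 = -1.
v=23: a=23^2·(≡6), b=23^3·(≡13) mod 23; (6|23)=+1, (13|23)=+1; (−1)^{2·3·11}·(+1)^3·(+1)^2 = +1.
v=11: a=11^0·(≡1), b=11^2·(≡2) mod 11; (1|11)=+1, (2|11)=-1; (−1)^{0·2·5}·(+1)^2·(-1)^0 = +1.
v=13: a=13^1·(≡1), b=13^4·(≡7) mod 13; (1|13)=+1, (7|13)=-1; (−1)^{1·4·6}·(+1)^4·(-1)^1 = -1.
v=7: a=7^2·(≡1), b=7^3·(≡1) mod 7; (1|7)=+1, (1|7)=+1; (−1)^{2·3·3}·(+1)^3·(+1)^2 = +1.
v=3: a=3^1·(≡2), b=3^-1·(≡2) mod 3; (2|3)=-1, (2|3)=-1; (−1)^{1·-1·1}·(-1)^-1·(-1)^1 = -1.
v=19: a=19^1·(≡6), b=19^1·(≡17) mod 19; (6|19)=+1, (17|19)=+1; (−1)^{1·1·9}·(+1)^1·(+1)^1 = -1.
v=2: v_2(a)=0, v_2(b)=2; units ≡ 1, 3 (mod 8); ε·ε+αω+βω = 0·1+0·1+2·0 ≡ 0  ⇒  (a,b)_2 = +1.
Ram(3705, -45885) = {3, 5, 13, 19}; no ℚ_3-point on the conic.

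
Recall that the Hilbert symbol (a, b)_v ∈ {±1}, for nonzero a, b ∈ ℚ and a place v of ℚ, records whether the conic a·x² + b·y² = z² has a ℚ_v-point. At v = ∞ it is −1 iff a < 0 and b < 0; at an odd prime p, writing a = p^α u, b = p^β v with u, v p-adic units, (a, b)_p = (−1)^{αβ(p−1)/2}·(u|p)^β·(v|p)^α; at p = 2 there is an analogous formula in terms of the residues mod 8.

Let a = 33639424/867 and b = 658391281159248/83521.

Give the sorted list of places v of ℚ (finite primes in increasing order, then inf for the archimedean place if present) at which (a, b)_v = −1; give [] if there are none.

Mod squares: a ≡ 273, b ≡ 13. Check v ∈ {∞, 2, 3, 7, 13, 17, 19}.
v=3: a=3^-1·(≡1), b=3^2·(≡1) mod 3; (1|3)=+1, (1|3)=+1; (−1)^{-1·2·1}·(+1)^2·(+1)^-1 = +1.
v=17: a=17^-2·(≡15), b=17^-4·(≡8) mod 17; (15|17)=+1, (8|17)=+1; (−1)^{-2·-4·8}·(+1)^-4·(+1)^-2 = +1.
v=19: a=19^2·(≡7), b=19^2·(≡10) mod 19; (7|19)=+1, (10|19)=-1; (−1)^{2·2·9}·(+1)^2·(-1)^2 = +1.
v=7: a=7^1·(≡1), b=7^8·(≡3) mod 7; (1|7)=+1, (3|7)=-1; (−1)^{1·8·3}·(+1)^8·(-1)^1 = -1.
v=∞: 273 > 0 and 13 > 0  ⇒  (a,b)_∞ = +1.
v=13: a=13^1·(≡7), b=13^3·(≡12) mod 13; (7|13)=-1, (12|13)=+1; (−1)^{1·3·6}·(-1)^3·(+1)^1 = -1.
v=2: v_2(a)=10, v_2(b)=4; units ≡ 1, 5 (mod 8); ε·ε+αω+βω = 0·0+10·1+4·0 ≡ 0  ⇒  (a,b)_2 = +1.
|Ram(273, 13)| = 2, even; anisotropic at {7, 13}.

[7, 13]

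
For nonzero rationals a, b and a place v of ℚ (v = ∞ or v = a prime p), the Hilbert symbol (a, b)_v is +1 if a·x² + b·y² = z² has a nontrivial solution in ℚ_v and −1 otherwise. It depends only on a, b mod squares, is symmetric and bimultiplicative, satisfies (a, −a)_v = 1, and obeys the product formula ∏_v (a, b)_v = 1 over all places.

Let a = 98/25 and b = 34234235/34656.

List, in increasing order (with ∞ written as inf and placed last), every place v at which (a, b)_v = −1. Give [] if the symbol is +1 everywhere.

[3, 5]

Mod squares: a ≡ 2, b ≡ 210. Check v ∈ {∞, 2, 3, 5, 7, 19, 23, 43}.
v=23: a=23^0·(≡3), b=23^2·(≡6) mod 23; (3|23)=+1, (6|23)=+1; (−1)^{0·2·11}·(+1)^2·(+1)^0 = +1.
v=7: a=7^2·(≡4), b=7^1·(≡1) mod 7; (4|7)=+1, (1|7)=+1; (−1)^{2·1·3}·(+1)^1·(+1)^2 = +1.
v=∞: 2 > 0 and 210 > 0  ⇒  (a,b)_∞ = +1.
v=43: a=43^0·(≡28), b=43^2·(≡9) mod 43; (28|43)=-1, (9|43)=+1; (−1)^{0·2·21}·(-1)^2·(+1)^0 = +1.
v=2: v_2(a)=1, v_2(b)=-5; units ≡ 1, 1 (mod 8); ε·ε+αω+βω = 0·0+1·0+-5·0 ≡ 0  ⇒  (a,b)_2 = +1.
v=19: a=19^0·(≡10), b=19^-2·(≡16) mod 19; (10|19)=-1, (16|19)=+1; (−1)^{0·-2·9}·(-1)^-2·(+1)^0 = +1.
v=3: a=3^0·(≡2), b=3^-1·(≡1) mod 3; (2|3)=-1, (1|3)=+1; (−1)^{0·-1·1}·(-1)^-1·(+1)^0 = -1.
v=5: a=5^-2·(≡3), b=5^1·(≡2) mod 5; (3|5)=-1, (2|5)=-1; (−1)^{-2·1·2}·(-1)^1·(-1)^-2 = -1.
|Ram(2, 210)| = 2, even; anisotropic at {3, 5}.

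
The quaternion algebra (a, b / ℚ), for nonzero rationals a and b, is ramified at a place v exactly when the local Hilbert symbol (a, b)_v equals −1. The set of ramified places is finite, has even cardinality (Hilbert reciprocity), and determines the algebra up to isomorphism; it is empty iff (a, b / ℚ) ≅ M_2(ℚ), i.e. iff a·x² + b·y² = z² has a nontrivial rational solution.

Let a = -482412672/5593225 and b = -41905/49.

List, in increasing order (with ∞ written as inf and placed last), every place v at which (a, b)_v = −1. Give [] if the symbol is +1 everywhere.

Mod squares: a ≡ -322, b ≡ -145. Check v ∈ {∞, 2, 3, 5, 7, 11, 17, 23, 29, 43}.
v=7: a=7^1·(≡3), b=7^-2·(≡4) mod 7; (3|7)=-1, (4|7)=+1; (−1)^{1·-2·3}·(-1)^-2·(+1)^1 = +1.
v=∞: -322 < 0 and -145 < 0  ⇒  (a,b)_∞ = -1.
v=5: a=5^-2·(≡2), b=5^1·(≡1) mod 5; (2|5)=-1, (1|5)=+1; (−1)^{-2·1·2}·(-1)^1·(+1)^-2 = -1.
v=23: a=23^1·(≡4), b=23^0·(≡8) mod 23; (4|23)=+1, (8|23)=+1; (−1)^{1·0·11}·(+1)^0·(+1)^1 = +1.
v=2: v_2(a)=7, v_2(b)=0; units ≡ 7, 7 (mod 8); ε·ε+αω+βω = 1·1+7·0+0·0 ≡ 1  ⇒  (a,b)_2 = -1.
v=17: a=17^2·(≡4), b=17^2·(≡13) mod 17; (4|17)=+1, (13|17)=+1; (−1)^{2·2·8}·(+1)^2·(+1)^2 = +1.
v=43: a=43^-2·(≡42), b=43^0·(≡32) mod 43; (42|43)=-1, (32|43)=-1; (−1)^{-2·0·21}·(-1)^0·(-1)^-2 = +1.
v=29: a=29^0·(≡10), b=29^1·(≡22) mod 29; (10|29)=-1, (22|29)=+1; (−1)^{0·1·14}·(-1)^1·(+1)^0 = -1.
v=3: a=3^4·(≡2), b=3^0·(≡2) mod 3; (2|3)=-1, (2|3)=-1; (−1)^{4·0·1}·(-1)^0·(-1)^4 = +1.
v=11: a=11^-2·(≡2), b=11^0·(≡1) mod 11; (2|11)=-1, (1|11)=+1; (−1)^{-2·0·5}·(-1)^0·(+1)^-2 = +1.
(-322, -145 / ℚ) ramifies at {2, 5, 29, ∞}: a division algebra.

[2, 5, 29, inf]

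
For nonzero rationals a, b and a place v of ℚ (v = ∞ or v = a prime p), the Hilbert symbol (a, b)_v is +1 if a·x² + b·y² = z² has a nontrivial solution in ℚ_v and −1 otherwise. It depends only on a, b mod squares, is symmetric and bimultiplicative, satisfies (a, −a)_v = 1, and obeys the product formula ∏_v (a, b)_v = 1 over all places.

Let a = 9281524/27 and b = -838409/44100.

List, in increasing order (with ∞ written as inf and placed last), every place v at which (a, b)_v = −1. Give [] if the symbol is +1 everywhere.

Mod squares: a ≡ 24087, b ≡ -41. Check v ∈ {∞, 2, 3, 5, 7, 11, 13, 17, 31, 37, 41}.
v=5: a=5^0·(≡2), b=5^-2·(≡4) mod 5; (2|5)=-1, (4|5)=+1; (−1)^{0·-2·2}·(-1)^-2·(+1)^0 = +1.
v=41: a=41^0·(≡4), b=41^1·(≡25) mod 41; (4|41)=+1, (25|41)=+1; (−1)^{0·1·20}·(+1)^1·(+1)^0 = +1.
v=2: v_2(a)=2, v_2(b)=-2; units ≡ 7, 7 (mod 8); ε·ε+αω+βω = 1·1+2·0+-2·0 ≡ 1  ⇒  (a,b)_2 = -1.
v=∞: 24087 > 0 and -41 < 0  ⇒  (a,b)_∞ = +1.
v=13: a=13^0·(≡5), b=13^2·(≡11) mod 13; (5|13)=-1, (11|13)=-1; (−1)^{0·2·6}·(-1)^2·(-1)^0 = +1.
v=3: a=3^-3·(≡1), b=3^-2·(≡1) mod 3; (1|3)=+1, (1|3)=+1; (−1)^{-3·-2·1}·(+1)^-2·(+1)^-3 = +1.
v=11: a=11^0·(≡2), b=11^2·(≡1) mod 11; (2|11)=-1, (1|11)=+1; (−1)^{0·2·5}·(-1)^2·(+1)^0 = +1.
v=37: a=37^1·(≡23), b=37^0·(≡25) mod 37; (23|37)=-1, (25|37)=+1; (−1)^{1·0·18}·(-1)^0·(+1)^1 = +1.
v=7: a=7^1·(≡1), b=7^-2·(≡4) mod 7; (1|7)=+1, (4|7)=+1; (−1)^{1·-2·3}·(+1)^-2·(+1)^1 = +1.
v=17: a=17^2·(≡2), b=17^0·(≡7) mod 17; (2|17)=+1, (7|17)=-1; (−1)^{2·0·8}·(+1)^0·(-1)^2 = +1.
v=31: a=31^1·(≡14), b=31^0·(≡13) mod 31; (14|31)=+1, (13|31)=-1; (−1)^{1·0·15}·(+1)^0·(-1)^1 = -1.
Ram(24087, -41) = {2, 31}; no ℚ_2-point on the conic.

[2, 31]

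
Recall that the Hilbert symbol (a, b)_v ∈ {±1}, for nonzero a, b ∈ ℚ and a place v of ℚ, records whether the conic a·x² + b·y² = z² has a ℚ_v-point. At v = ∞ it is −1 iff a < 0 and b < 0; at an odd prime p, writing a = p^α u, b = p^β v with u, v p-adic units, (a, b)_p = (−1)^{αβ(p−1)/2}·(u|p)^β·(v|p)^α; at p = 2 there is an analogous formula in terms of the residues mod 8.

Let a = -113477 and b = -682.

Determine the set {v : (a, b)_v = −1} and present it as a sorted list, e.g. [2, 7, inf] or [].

(a, b) ≡ (-113477, -682) mod (ℚ^×)²; places V = {2, 7, 11, 13, 29, 31, 43, ∞}.
(a,b)_31: α=0, u≡14; β=1, v≡9 (mod 31); (14|31)=+1, (9|31)=+1; sign (−1)^0·+1^1·+1^0 = +1.
(a,b)_2: α=0, β=1; u≡3, v≡3 (mod 8); ε(u)ε(v)=1·1, αω(v)=0·1, βω(u)=1·1; sum ≡ 0  ⇒  +1.
(a,b)_∞: sgn(-113477)=−, sgn(-682)=−, so -1.
(a,b)_7: α=1, u≡1; β=0, v≡4 (mod 7); (1|7)=+1, (4|7)=+1; sign (−1)^0·+1^0·+1^1 = +1.
(a,b)_29: α=1, u≡2; β=0, v≡14 (mod 29); (2|29)=-1, (14|29)=-1; sign (−1)^0·-1^0·-1^1 = -1.
(a,b)_13: α=1, u≡7; β=0, v≡7 (mod 13); (7|13)=-1, (7|13)=-1; sign (−1)^0·-1^0·-1^1 = -1.
(a,b)_43: α=1, u≡27; β=0, v≡6 (mod 43); (27|43)=-1, (6|43)=+1; sign (−1)^0·-1^0·+1^1 = +1.
(a,b)_11: α=0, u≡10; β=1, v≡4 (mod 11); (10|11)=-1, (4|11)=+1; sign (−1)^0·-1^1·+1^0 = -1.
Ram(-113477, -682) = {11, 13, 29, ∞}; no ℚ_11-point on the conic.

[11, 13, 29, inf]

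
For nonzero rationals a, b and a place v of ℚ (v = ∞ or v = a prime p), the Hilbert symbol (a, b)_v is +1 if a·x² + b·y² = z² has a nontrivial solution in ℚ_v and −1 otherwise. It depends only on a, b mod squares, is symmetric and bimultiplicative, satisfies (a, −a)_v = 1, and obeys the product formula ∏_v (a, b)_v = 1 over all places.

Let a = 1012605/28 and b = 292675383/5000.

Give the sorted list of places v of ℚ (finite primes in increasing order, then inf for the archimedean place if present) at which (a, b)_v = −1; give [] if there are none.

(a, b) ≡ (19635, 7854) mod (ℚ^×)²; places V = {2, 3, 5, 7, 11, 13, 17, 19, ∞}.
(a,b)_2: α=-2, β=-3; u≡3, v≡7 (mod 8); ε(u)ε(v)=1·1, αω(v)=-2·0, βω(u)=-3·1; sum ≡ 0  ⇒  +1.
(a,b)_13: α=0, u≡11; β=2, v≡8 (mod 13); (11|13)=-1, (8|13)=-1; sign (−1)^0·-1^2·-1^0 = +1.
(a,b)_19: α=2, u≡14; β=0, v≡16 (mod 19); (14|19)=-1, (16|19)=+1; sign (−1)^0·-1^0·+1^2 = +1.
(a,b)_3: α=1, u≡2; β=3, v≡2 (mod 3); (2|3)=-1, (2|3)=-1; sign (−1)^1·-1^3·-1^1 = -1.
(a,b)_17: α=1, u≡9; β=1, v≡5 (mod 17); (9|17)=+1, (5|17)=-1; sign (−1)^0·+1^1·-1^1 = -1.
(a,b)_7: α=-1, u≡5; β=3, v≡1 (mod 7); (5|7)=-1, (1|7)=+1; sign (−1)^1·-1^3·+1^-1 = +1.
(a,b)_11: α=1, u≡3; β=1, v≡7 (mod 11); (3|11)=+1, (7|11)=-1; sign (−1)^1·+1^1·-1^1 = +1.
(a,b)_5: α=1, u≡2; β=-4, v≡1 (mod 5); (2|5)=-1, (1|5)=+1; sign (−1)^0·-1^-4·+1^1 = +1.
(a,b)_∞: sgn(19635)=+, sgn(7854)=+, so +1.
|Ram(19635, 7854)| = 2, even; anisotropic at {3, 17}.

[3, 17]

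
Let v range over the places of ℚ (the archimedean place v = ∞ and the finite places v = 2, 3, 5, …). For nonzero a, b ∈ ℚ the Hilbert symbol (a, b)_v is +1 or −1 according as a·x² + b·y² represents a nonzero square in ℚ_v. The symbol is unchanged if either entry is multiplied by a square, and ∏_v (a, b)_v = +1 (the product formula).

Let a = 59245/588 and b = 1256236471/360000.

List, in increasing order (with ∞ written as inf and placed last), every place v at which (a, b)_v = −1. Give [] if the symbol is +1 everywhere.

(a, b) ≡ (615, 88711) mod (ℚ^×)²; places V = {2, 3, 5, 7, 17, 19, 23, 29, 41, ∞}.
(a,b)_7: α=-2, u≡5; β=3, v≡5 (mod 7); (5|7)=-1, (5|7)=-1; sign (−1)^0·-1^3·-1^-2 = -1.
(a,b)_2: α=-2, β=-6; u≡7, v≡7 (mod 8); ε(u)ε(v)=1·1, αω(v)=-2·0, βω(u)=-6·0; sum ≡ 1  ⇒  -1.
(a,b)_3: α=-1, u≡1; β=-2, v≡1 (mod 3); (1|3)=+1, (1|3)=+1; sign (−1)^0·+1^-2·+1^-1 = +1.
(a,b)_41: α=1, u≡30; β=0, v≡6 (mod 41); (30|41)=-1, (6|41)=-1; sign (−1)^0·-1^0·-1^1 = -1.
(a,b)_5: α=1, u≡3; β=-4, v≡1 (mod 5); (3|5)=-1, (1|5)=+1; sign (−1)^0·-1^-4·+1^1 = +1.
(a,b)_23: α=0, u≡21; β=1, v≡18 (mod 23); (21|23)=-1, (18|23)=+1; sign (−1)^0·-1^1·+1^0 = -1.
(a,b)_29: α=0, u≡7; β=1, v≡8 (mod 29); (7|29)=+1, (8|29)=-1; sign (−1)^0·+1^1·-1^0 = +1.
(a,b)_17: α=2, u≡12; β=2, v≡3 (mod 17); (12|17)=-1, (3|17)=-1; sign (−1)^0·-1^2·-1^2 = +1.
(a,b)_19: α=0, u≡16; β=1, v≡12 (mod 19); (16|19)=+1, (12|19)=-1; sign (−1)^0·+1^1·-1^0 = +1.
(a,b)_∞: sgn(615)=+, sgn(88711)=+, so +1.
(615, 88711 / ℚ) ramifies at {2, 7, 23, 41}: a division algebra.

[2, 7, 23, 41]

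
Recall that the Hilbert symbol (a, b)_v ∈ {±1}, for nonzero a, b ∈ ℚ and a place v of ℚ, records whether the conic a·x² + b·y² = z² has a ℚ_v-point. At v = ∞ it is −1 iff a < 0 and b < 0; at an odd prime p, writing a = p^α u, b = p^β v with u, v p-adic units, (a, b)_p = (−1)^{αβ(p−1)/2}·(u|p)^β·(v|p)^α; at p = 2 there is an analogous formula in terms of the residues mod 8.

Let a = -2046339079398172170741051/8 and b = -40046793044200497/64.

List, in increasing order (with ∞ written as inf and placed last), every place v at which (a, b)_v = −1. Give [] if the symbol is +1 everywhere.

Mod squares: a ≡ -219558, b ≡ -1457. Check v ∈ {∞, 2, 3, 13, 19, 23, 31, 37, 43, 47}.
v=31: a=31^4·(≡29), b=31^3·(≡13) mod 31; (29|31)=-1, (13|31)=-1; (−1)^{4·3·15}·(-1)^3·(-1)^4 = -1.
v=23: a=23^1·(≡20), b=23^2·(≡22) mod 23; (20|23)=-1, (22|23)=-1; (−1)^{1·2·11}·(-1)^2·(-1)^1 = -1.
v=2: v_2(a)=-3, v_2(b)=-6; units ≡ 5, 7 (mod 8); ε·ε+αω+βω = 0·1+-3·0+-6·1 ≡ 0  ⇒  (a,b)_2 = +1.
v=∞: -219558 < 0 and -1457 < 0  ⇒  (a,b)_∞ = -1.
v=43: a=43^3·(≡14), b=43^2·(≡28) mod 43; (14|43)=+1, (28|43)=-1; (−1)^{3·2·21}·(+1)^2·(-1)^3 = -1.
v=37: a=37^1·(≡29), b=37^0·(≡14) mod 37; (29|37)=-1, (14|37)=-1; (−1)^{1·0·18}·(-1)^0·(-1)^1 = -1.
v=19: a=19^2·(≡1), b=19^2·(≡1) mod 19; (1|19)=+1, (1|19)=+1; (−1)^{2·2·9}·(+1)^2·(+1)^2 = +1.
v=47: a=47^2·(≡31), b=47^1·(≡6) mod 47; (31|47)=-1, (6|47)=+1; (−1)^{2·1·23}·(-1)^1·(+1)^2 = -1.
v=3: a=3^5·(≡2), b=3^4·(≡1) mod 3; (2|3)=-1, (1|3)=+1; (−1)^{5·4·1}·(-1)^4·(+1)^5 = +1.
v=13: a=13^2·(≡4), b=13^0·(≡9) mod 13; (4|13)=+1, (9|13)=+1; (−1)^{2·0·6}·(+1)^0·(+1)^2 = +1.
|Ram(-219558, -1457)| = 6, even; anisotropic at {23, 31, 37, 43, 47, ∞}.

[23, 31, 37, 43, 47, inf]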